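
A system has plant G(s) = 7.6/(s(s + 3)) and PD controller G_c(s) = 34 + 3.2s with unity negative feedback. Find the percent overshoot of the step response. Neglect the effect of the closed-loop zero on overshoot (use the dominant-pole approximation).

0.632%

Forward path: (34 + 3.2s)·7.6/(s(s+3)). The closed-loop characteristic equation is s² + (3 + 7.6·3.2)s + 7.6·34 = 0.
That is s² + 27.32s + 258.4 = 0, so ω_n = 16.07 rad/s and ζ = 27.32/(2·16.07) = 0.8498.
%OS = 100·exp(−πζ/√(1−ζ²)) = 0.632%.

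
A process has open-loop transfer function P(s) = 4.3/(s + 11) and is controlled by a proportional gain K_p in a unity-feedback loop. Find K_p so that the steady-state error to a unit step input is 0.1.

K_p = 23

Steady-state error for a unit step on this type-0 loop is 1/(1 + K_p·P(0)).
P(0) = 0.3909. Require 1/(1 + K_p·0.3909) = 0.1, so 1 + 0.3909·K_p = 10.
K_p = (10 − 1)/0.3909 = 23.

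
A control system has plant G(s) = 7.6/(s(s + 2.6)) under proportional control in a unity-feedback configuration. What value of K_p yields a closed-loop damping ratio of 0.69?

Closed-loop characteristic equation: s² + 2.6s + K_p·7.6 = 0.
So ω_n = √(7.6K_p) and 2ζω_n = 2.6, giving ζ = 2.6/(2√(7.6K_p)).
Setting ζ = 0.69: √(7.6K_p) = 2.6/(2·0.69) = 1.884, so K_p = 3.55/7.6 = 0.467.

K_p = 0.467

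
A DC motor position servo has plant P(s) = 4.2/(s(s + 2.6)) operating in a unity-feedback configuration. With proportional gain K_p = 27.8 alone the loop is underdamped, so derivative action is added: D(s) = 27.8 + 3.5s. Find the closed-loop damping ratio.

ζ = 0.801

Forward path: (27.8 + 3.5s)·4.2/(s(s+2.6)). The closed-loop characteristic equation is s² + (2.6 + 4.2·3.5)s + 4.2·27.8 = 0.
That is s² + 17.3s + 116.8 = 0, so ω_n = 10.81 rad/s and ζ = 17.3/(2·10.81) = 0.8005.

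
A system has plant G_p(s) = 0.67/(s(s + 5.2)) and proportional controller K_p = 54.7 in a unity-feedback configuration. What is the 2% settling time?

The closed-loop denominator s² + 5.2s + 36.65 gives ω_n = √36.65 = 6.054 and ζ = 5.2/(2ω_n) = 0.4295.
2% settling time T_s ≈ 4/(ζω_n) = 4/2.6 = 1.54 s.

T_s ≈ 1.54 s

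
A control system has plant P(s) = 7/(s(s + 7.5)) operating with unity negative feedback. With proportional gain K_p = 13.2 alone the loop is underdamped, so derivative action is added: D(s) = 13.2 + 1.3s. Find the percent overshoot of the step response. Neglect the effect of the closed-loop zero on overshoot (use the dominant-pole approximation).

Forward path: (13.2 + 1.3s)·7/(s(s+7.5)). The closed-loop characteristic equation is s² + (7.5 + 7·1.3)s + 7·13.2 = 0.
That is s² + 16.6s + 92.4 = 0, so ω_n = 9.612 rad/s and ζ = 16.6/(2·9.612) = 0.8635.
%OS = 100·exp(−πζ/√(1−ζ²)) = 0.462%.

0.462%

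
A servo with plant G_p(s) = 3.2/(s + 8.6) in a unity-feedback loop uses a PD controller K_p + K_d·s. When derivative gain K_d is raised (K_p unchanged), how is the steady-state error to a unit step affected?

unchanged

K_d affects only the transient (the s-coefficient); the DC loop gain, and hence e_ss, depends only on K_p.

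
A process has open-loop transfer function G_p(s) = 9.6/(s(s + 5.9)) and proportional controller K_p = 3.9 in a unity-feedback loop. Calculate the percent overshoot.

The closed-loop denominator s² + 5.9s + 37.44 gives ω_n = √37.44 = 6.119 and ζ = 5.9/(2ω_n) = 0.4821.
%OS = 100·exp(−πζ/√(1−ζ²)) = 100·exp(−π·0.4821/√0.7676) = 17.7%.

17.7%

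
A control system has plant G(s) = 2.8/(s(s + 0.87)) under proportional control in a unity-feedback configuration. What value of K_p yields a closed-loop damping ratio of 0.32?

K_p = 0.66

Closed-loop characteristic equation: s² + 0.87s + K_p·2.8 = 0.
So ω_n = √(2.8K_p) and 2ζω_n = 0.87, giving ζ = 0.87/(2√(2.8K_p)).
Setting ζ = 0.32: √(2.8K_p) = 0.87/(2·0.32) = 1.359, so K_p = 1.848/2.8 = 0.66.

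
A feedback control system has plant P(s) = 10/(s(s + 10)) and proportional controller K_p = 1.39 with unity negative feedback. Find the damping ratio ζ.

With unity feedback the closed-loop characteristic equation is s² + 10s + 1.39·10 = s² + 10s + 13.9 = 0.
So ω_n² = 13.9 ⇒ ω_n = 3.728 rad/s, and ζ = 10/(2ω_n) = 1.34.

ζ = 1.34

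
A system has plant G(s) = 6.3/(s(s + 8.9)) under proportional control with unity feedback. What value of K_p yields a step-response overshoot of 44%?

K_p = 49.2

From %OS = 100·exp(−πζ/√(1−ζ²)) = 44%, ζ = −ln(0.44)/√(π²+ln²(0.44)) = 0.2528.
Characteristic equation s² + 8.9s + 6.3K_p = 0 gives ζ = 8.9/(2√(6.3K_p)).
Setting ζ = 0.2528: √(6.3K_p) = 8.9/(2·0.2528) = 17.6, so K_p = 309.8/6.3 = 49.2.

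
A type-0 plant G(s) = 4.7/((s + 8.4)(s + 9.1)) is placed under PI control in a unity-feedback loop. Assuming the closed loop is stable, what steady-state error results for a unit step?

0

The PI controller's integrator makes the forward path type 1, so e_ss to a step is zero.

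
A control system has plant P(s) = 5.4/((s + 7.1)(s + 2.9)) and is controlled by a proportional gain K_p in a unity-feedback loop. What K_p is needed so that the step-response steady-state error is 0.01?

K_p = 377

Steady-state error for a unit step on this type-0 loop is 1/(1 + K_p·P(0)).
P(0) = 0.2623. Require 1/(1 + K_p·0.2623) = 0.01, so 1 + 0.2623·K_p = 100.
K_p = (100 − 1)/0.2623 = 377.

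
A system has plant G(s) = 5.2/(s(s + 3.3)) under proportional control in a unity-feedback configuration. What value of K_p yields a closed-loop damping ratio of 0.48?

Closed-loop characteristic equation: s² + 3.3s + K_p·5.2 = 0.
So ω_n = √(5.2K_p) and 2ζω_n = 3.3, giving ζ = 3.3/(2√(5.2K_p)).
Setting ζ = 0.48: √(5.2K_p) = 3.3/(2·0.48) = 3.438, so K_p = 11.82/5.2 = 2.27.

K_p = 2.27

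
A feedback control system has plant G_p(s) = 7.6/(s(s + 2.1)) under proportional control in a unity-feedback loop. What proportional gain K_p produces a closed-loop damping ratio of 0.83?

K_p = 0.211

Closed-loop characteristic equation: s² + 2.1s + K_p·7.6 = 0.
So ω_n = √(7.6K_p) and 2ζω_n = 2.1, giving ζ = 2.1/(2√(7.6K_p)).
Setting ζ = 0.83: √(7.6K_p) = 2.1/(2·0.83) = 1.265, so K_p = 1.6/7.6 = 0.211.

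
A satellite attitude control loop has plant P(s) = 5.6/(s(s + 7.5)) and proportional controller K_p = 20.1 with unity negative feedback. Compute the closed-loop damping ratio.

ζ = 0.353

The closed-loop denominator is s(s+7.5) + 20.1·5.6 = s² + 7.5s + 112.6.
Matching s² + 2ζω_n s + ω_n²: ω_n = √112.6 = 10.61 rad/s and 2ζω_n = 7.5, so ζ = 7.5/(2·10.61) = 0.353.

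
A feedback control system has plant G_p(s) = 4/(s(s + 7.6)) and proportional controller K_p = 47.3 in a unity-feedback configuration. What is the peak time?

T_p = 0.238 s

The closed-loop denominator s² + 7.6s + 189.2 gives ω_n = √189.2 = 13.75 and ζ = 7.6/(2ω_n) = 0.2763.
Damped frequency ω_d = ω_n√(1−ζ²) = 13.22 rad/s, so peak time T_p = π/ω_d = 0.238 s.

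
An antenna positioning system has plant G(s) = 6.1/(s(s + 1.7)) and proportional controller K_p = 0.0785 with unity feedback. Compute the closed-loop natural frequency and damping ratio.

ω_n = 0.692 rad/s, ζ = 1.23

1 + K_p·G(s) = 0 gives s² + 1.7s + 0.4788 = 0.
Matching s² + 2ζω_n s + ω_n²: ω_n = √0.4788 = 0.692 rad/s and 2ζω_n = 1.7, so ζ = 1.7/(2·0.692) = 1.23.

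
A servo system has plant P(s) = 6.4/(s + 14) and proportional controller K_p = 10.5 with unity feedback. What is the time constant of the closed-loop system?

Closed-loop transfer function: T(s) = K_p·P(s)/(1 + K_p·P(s)) = 67.2/(s + 14 + 67.2) = 67.2/(s + 81.2).
Time constant τ = 1/81.2 = 0.0123 s.

τ = 0.0123 s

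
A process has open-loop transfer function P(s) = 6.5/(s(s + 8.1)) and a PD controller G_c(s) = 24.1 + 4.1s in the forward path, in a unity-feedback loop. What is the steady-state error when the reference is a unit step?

0

The open loop G_c(s)P(s) has a pole at the origin (type 1), so the static position error constant is infinite and e_ss = 1/(1+∞) = 0.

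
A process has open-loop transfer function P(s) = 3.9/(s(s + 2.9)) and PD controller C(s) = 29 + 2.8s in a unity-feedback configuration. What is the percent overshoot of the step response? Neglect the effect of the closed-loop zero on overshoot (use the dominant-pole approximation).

Forward path: (29 + 2.8s)·3.9/(s(s+2.9)). The closed-loop characteristic equation is s² + (2.9 + 3.9·2.8)s + 3.9·29 = 0.
That is s² + 13.82s + 113.1 = 0, so ω_n = 10.63 rad/s and ζ = 13.82/(2·10.63) = 0.6498.
%OS = 100·exp(−πζ/√(1−ζ²)) = 6.82%.

6.82%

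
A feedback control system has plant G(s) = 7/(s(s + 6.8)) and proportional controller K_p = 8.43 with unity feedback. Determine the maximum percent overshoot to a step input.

Closed-loop characteristic equation: s² + 6.8s + 59.01 = 0, so ω_n = 7.682 rad/s and ζ = 6.8/(2·7.682) = 0.4426.
%OS = 100·exp(−πζ/√(1−ζ²)) = 100·exp(−π·0.4426/√0.8041) = 21.2%.

21.2%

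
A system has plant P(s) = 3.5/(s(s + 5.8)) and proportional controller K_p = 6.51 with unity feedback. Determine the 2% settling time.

T_s ≈ 1.38 s

Closed-loop characteristic equation: s² + 5.8s + 22.79 = 0, so ω_n = 4.773 rad/s and ζ = 5.8/(2·4.773) = 0.6075.
2% settling time T_s ≈ 4/(ζω_n) = 4/2.9 = 1.38 s.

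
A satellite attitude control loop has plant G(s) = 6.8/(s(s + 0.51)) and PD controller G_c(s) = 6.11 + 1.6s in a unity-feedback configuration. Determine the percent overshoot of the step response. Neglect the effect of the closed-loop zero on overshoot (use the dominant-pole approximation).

Forward path: (6.11 + 1.6s)·6.8/(s(s+0.51)). The closed-loop characteristic equation is s² + (0.51 + 6.8·1.6)s + 6.8·6.11 = 0.
That is s² + 11.39s + 41.55 = 0, so ω_n = 6.446 rad/s and ζ = 11.39/(2·6.446) = 0.8835.
%OS = 100·exp(−πζ/√(1−ζ²)) = 0.267%.

0.267%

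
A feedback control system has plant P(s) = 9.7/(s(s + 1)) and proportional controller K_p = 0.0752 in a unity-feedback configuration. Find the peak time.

T_p = 4.54 s

The closed-loop denominator s² + 1s + 0.7294 gives ω_n = √0.7294 = 0.8541 and ζ = 1/(2ω_n) = 0.5854.
Damped frequency ω_d = ω_n√(1−ζ²) = 0.6924 rad/s, so peak time T_p = π/ω_d = 4.54 s.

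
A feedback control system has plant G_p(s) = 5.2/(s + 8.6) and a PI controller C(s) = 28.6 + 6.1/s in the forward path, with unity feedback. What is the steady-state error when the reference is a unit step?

0

The open loop C(s)G_p(s) has a pole at the origin (type 1), so the static position error constant is infinite and e_ss = 1/(1+∞) = 0.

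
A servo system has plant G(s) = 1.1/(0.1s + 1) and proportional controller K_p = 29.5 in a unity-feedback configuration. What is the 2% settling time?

T_s ≈ 0.012 s

Closed loop: T(s) = K_p·G/(1+K_p·G) = 32.45/(0.1s + 1 + 32.45), with pole at s = −(1 + 32.45)/0.1 = −334.5.
τ = 1/334.5 = 0.00299 s, so 2% settling time ≈ 4τ = 0.012 s.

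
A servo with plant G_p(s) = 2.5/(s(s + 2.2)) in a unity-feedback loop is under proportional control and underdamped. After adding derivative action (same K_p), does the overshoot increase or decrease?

The derivative term adds K·K_d to the s-coefficient of the characteristic equation, raising 2ζω_n while ω_n is unchanged; ζ increases, so overshoot decreases.

decrease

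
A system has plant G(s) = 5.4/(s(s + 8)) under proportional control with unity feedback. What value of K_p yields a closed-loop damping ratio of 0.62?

K_p = 7.71

Closed-loop characteristic equation: s² + 8s + K_p·5.4 = 0.
So ω_n = √(5.4K_p) and 2ζω_n = 8, giving ζ = 8/(2√(5.4K_p)).
Setting ζ = 0.62: √(5.4K_p) = 8/(2·0.62) = 6.452, so K_p = 41.62/5.4 = 7.71.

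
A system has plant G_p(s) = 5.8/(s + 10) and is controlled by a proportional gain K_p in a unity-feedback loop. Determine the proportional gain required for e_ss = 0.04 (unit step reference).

K_p = 41.4

For a type-0 loop with proportional control, e_ss = 1/(1 + K_p·G_p(0)).
G_p(0) = 0.58. Require 1/(1 + K_p·0.58) = 0.04, so 1 + 0.58·K_p = 25.
K_p = (25 − 1)/0.58 = 41.4.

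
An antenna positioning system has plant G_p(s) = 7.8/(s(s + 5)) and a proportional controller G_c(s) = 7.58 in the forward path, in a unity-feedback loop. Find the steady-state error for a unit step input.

The open loop G_c(s)G_p(s) has a pole at the origin (type 1), so the static position error constant is infinite and e_ss = 1/(1+∞) = 0.

0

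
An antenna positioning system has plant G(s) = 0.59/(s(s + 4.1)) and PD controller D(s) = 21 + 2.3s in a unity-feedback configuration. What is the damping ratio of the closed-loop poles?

ζ = 0.775

Forward path: (21 + 2.3s)·0.59/(s(s+4.1)). The closed-loop characteristic equation is s² + (4.1 + 0.59·2.3)s + 0.59·21 = 0.
That is s² + 5.457s + 12.39 = 0, so ω_n = 3.52 rad/s and ζ = 5.457/(2·3.52) = 0.7752.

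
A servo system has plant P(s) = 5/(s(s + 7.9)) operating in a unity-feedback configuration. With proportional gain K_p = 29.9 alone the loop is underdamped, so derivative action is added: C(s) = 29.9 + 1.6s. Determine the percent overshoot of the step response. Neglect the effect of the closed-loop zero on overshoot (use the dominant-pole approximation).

Forward path: (29.9 + 1.6s)·5/(s(s+7.9)). The closed-loop characteristic equation is s² + (7.9 + 5·1.6)s + 5·29.9 = 0.
That is s² + 15.9s + 149.5 = 0, so ω_n = 12.23 rad/s and ζ = 15.9/(2·12.23) = 0.6502.
%OS = 100·exp(−πζ/√(1−ζ²)) = 6.8%.

6.8%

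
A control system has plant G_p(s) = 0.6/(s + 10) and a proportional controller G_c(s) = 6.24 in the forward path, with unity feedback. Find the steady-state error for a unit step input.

0.728

The loop is type 0. Static position error constant K_pos = G_c(0)·G_p(0) = 6.24·0.06 = 0.3744.
Steady-state error to a unit step: e_ss = 1/(1+K_pos) = 1/1.374 = 0.728.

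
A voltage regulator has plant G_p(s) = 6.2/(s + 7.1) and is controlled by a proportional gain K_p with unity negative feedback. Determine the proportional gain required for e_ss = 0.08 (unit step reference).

The loop is type 0, so e_ss(step) = 1/(1 + K_pos) with K_pos = K_p·G_p(0).
G_p(0) = 0.8732. Require 1/(1 + K_p·0.8732) = 0.08, so 1 + 0.8732·K_p = 12.5.
K_p = (12.5 − 1)/0.8732 = 13.2.

K_p = 13.2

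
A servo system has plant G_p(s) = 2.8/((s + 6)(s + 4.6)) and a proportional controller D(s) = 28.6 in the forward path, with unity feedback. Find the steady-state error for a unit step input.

The loop is type 0. Static position error constant K_pos = D(0)·G_p(0) = 28.6·0.1014 = 2.901.
Steady-state error to a unit step: e_ss = 1/(1+K_pos) = 1/3.901 = 0.256.

0.256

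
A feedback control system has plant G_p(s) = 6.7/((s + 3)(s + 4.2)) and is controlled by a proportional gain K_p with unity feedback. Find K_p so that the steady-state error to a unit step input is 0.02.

The loop is type 0, so e_ss(step) = 1/(1 + K_pos) with K_pos = K_p·G_p(0).
G_p(0) = 0.5317. Require 1/(1 + K_p·0.5317) = 0.02, so 1 + 0.5317·K_p = 50.
K_p = (50 − 1)/0.5317 = 92.1.

K_p = 92.1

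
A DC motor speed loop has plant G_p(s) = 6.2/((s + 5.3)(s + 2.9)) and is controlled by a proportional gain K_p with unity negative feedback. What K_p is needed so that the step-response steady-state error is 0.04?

For a type-0 loop with proportional control, e_ss = 1/(1 + K_p·G_p(0)).
G_p(0) = 0.4034. Require 1/(1 + K_p·0.4034) = 0.04, so 1 + 0.4034·K_p = 25.
K_p = (25 − 1)/0.4034 = 59.5.

K_p = 59.5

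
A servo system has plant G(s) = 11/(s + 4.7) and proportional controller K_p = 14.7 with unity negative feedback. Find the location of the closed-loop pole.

s = -166.4

Closed-loop transfer function: T(s) = K_p·G(s)/(1 + K_p·G(s)) = 161.7/(s + 4.7 + 161.7) = 161.7/(s + 166.4).
The closed-loop pole is at s = −166.4.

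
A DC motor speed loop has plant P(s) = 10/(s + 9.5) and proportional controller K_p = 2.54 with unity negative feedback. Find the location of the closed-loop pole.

Closed-loop transfer function: T(s) = K_p·P(s)/(1 + K_p·P(s)) = 25.4/(s + 9.5 + 25.4) = 25.4/(s + 34.9).
The closed-loop pole is at s = −34.9.

s = -34.9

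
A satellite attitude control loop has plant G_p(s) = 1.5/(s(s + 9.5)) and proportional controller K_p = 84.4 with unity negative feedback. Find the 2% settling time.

Closed-loop characteristic equation: s² + 9.5s + 126.6 = 0, so ω_n = 11.25 rad/s and ζ = 9.5/(2·11.25) = 0.4222.
2% settling time T_s ≈ 4/(ζω_n) = 4/4.75 = 0.842 s.

T_s ≈ 0.842 s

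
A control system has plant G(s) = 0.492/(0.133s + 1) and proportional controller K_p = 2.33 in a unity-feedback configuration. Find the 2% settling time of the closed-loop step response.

Closed loop: T(s) = K_p·G/(1+K_p·G) = 1.146/(0.133s + 1 + 1.146), with pole at s = −(1 + 1.146)/0.133 = −16.14.
τ = 1/16.14 = 0.06197 s, so 2% settling time ≈ 4τ = 0.248 s.

T_s ≈ 0.248 s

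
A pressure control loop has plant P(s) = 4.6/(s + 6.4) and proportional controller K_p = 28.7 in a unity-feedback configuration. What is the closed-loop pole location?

s = -138.4

Closed-loop transfer function: T(s) = K_p·P(s)/(1 + K_p·P(s)) = 132/(s + 6.4 + 132) = 132/(s + 138.4).
The closed-loop pole is at s = −138.4.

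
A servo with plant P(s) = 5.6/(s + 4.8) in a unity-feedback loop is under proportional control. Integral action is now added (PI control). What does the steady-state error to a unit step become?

The integrator makes K_pos = lim_{s→0} C(s)G(s) infinite, so e_ss = 1/(1+K_pos) = 0.

0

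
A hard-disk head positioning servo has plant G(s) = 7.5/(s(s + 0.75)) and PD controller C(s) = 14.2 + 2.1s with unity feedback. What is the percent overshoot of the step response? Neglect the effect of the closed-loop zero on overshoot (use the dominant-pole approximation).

Forward path: (14.2 + 2.1s)·7.5/(s(s+0.75)). The closed-loop characteristic equation is s² + (0.75 + 7.5·2.1)s + 7.5·14.2 = 0.
That is s² + 16.5s + 106.5 = 0, so ω_n = 10.32 rad/s and ζ = 16.5/(2·10.32) = 0.7994.
%OS = 100·exp(−πζ/√(1−ζ²)) = 1.53%.

1.53%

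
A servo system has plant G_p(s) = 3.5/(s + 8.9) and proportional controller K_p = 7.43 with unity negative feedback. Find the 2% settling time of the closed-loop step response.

T_s ≈ 0.115 s

Closed-loop transfer function: T(s) = K_p·G_p(s)/(1 + K_p·G_p(s)) = 26/(s + 8.9 + 26) = 26/(s + 34.91).
Time constant τ = 1/34.91 = 0.02865 s, so the 2% settling time is about 4τ = 0.115 s.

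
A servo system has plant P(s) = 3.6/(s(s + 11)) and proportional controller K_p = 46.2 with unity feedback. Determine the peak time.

T_p = 0.269 s

The closed-loop denominator s² + 11s + 166.3 gives ω_n = √166.3 = 12.9 and ζ = 11/(2ω_n) = 0.4265.
Damped frequency ω_d = ω_n√(1−ζ²) = 11.66 rad/s, so peak time T_p = π/ω_d = 0.269 s.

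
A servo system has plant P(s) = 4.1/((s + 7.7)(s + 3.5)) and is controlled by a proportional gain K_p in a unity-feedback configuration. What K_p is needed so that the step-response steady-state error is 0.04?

The loop is type 0, so e_ss(step) = 1/(1 + K_pos) with K_pos = K_p·P(0).
P(0) = 0.1521. Require 1/(1 + K_p·0.1521) = 0.04, so 1 + 0.1521·K_p = 25.
K_p = (25 − 1)/0.1521 = 158.

K_p = 158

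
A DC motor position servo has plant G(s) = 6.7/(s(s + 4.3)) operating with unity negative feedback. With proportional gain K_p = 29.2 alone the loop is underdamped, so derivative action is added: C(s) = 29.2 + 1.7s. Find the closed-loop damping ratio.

Forward path: (29.2 + 1.7s)·6.7/(s(s+4.3)). The closed-loop characteristic equation is s² + (4.3 + 6.7·1.7)s + 6.7·29.2 = 0.
That is s² + 15.69s + 195.6 = 0, so ω_n = 13.99 rad/s and ζ = 15.69/(2·13.99) = 0.5609.

ζ = 0.561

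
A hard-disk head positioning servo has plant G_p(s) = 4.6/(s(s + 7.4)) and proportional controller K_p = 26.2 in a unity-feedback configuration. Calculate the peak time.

T_p = 0.304 s

From 1 + K_pG_p(s) = 0: s² + 7.4s + 120.5 = 0 ⇒ ω_n = 10.98, ζ = 0.337.
Damped frequency ω_d = ω_n√(1−ζ²) = 10.34 rad/s, so peak time T_p = π/ω_d = 0.304 s.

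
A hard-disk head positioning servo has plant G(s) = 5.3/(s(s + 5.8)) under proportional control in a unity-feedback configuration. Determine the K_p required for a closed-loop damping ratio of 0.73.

K_p = 2.98

Closed-loop characteristic equation: s² + 5.8s + K_p·5.3 = 0.
So ω_n = √(5.3K_p) and 2ζω_n = 5.8, giving ζ = 5.8/(2√(5.3K_p)).
Setting ζ = 0.73: √(5.3K_p) = 5.8/(2·0.73) = 3.973, so K_p = 15.78/5.3 = 2.98.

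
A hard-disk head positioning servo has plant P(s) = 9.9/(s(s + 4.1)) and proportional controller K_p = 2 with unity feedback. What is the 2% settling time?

Closed-loop characteristic equation: s² + 4.1s + 19.8 = 0, so ω_n = 4.45 rad/s and ζ = 4.1/(2·4.45) = 0.4607.
2% settling time T_s ≈ 4/(ζω_n) = 4/2.05 = 1.95 s.

T_s ≈ 1.95 s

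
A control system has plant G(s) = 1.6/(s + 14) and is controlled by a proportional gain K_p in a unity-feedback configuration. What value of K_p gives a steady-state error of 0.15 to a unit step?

K_p = 49.6

For a type-0 loop with proportional control, e_ss = 1/(1 + K_p·G(0)).
G(0) = 0.1143. Require 1/(1 + K_p·0.1143) = 0.15, so 1 + 0.1143·K_p = 6.667.
K_p = (6.667 − 1)/0.1143 = 49.6.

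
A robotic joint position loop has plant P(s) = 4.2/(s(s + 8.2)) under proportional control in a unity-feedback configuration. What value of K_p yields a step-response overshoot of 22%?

K_p = 21.2

From %OS = 100·exp(−πζ/√(1−ζ²)) = 22%, ζ = −ln(0.22)/√(π²+ln²(0.22)) = 0.4342.
Characteristic equation s² + 8.2s + 4.2K_p = 0 gives ζ = 8.2/(2√(4.2K_p)).
Setting ζ = 0.4342: √(4.2K_p) = 8.2/(2·0.4342) = 9.443, so K_p = 89.18/4.2 = 21.2.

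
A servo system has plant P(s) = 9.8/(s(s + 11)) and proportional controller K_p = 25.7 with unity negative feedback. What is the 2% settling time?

T_s ≈ 0.727 s

Closed-loop characteristic equation: s² + 11s + 251.9 = 0, so ω_n = 15.87 rad/s and ζ = 11/(2·15.87) = 0.3466.
2% settling time T_s ≈ 4/(ζω_n) = 4/5.5 = 0.727 s.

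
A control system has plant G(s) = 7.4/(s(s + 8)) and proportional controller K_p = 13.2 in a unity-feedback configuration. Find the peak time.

Closed-loop characteristic equation: s² + 8s + 97.68 = 0, so ω_n = 9.883 rad/s and ζ = 8/(2·9.883) = 0.4047.
Damped frequency ω_d = ω_n√(1−ζ²) = 9.038 rad/s, so peak time T_p = π/ω_d = 0.348 s.

T_p = 0.348 s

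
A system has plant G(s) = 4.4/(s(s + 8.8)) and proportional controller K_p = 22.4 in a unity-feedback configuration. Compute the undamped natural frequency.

With unity feedback the closed-loop characteristic equation is s² + 8.8s + 22.4·4.4 = s² + 8.8s + 98.56 = 0.
Matching s² + 2ζω_n s + ω_n²: ω_n = √98.56 = 9.928 rad/s and 2ζω_n = 8.8, so ζ = 8.8/(2·9.928) = 0.443.

ω_n = 9.93 rad/s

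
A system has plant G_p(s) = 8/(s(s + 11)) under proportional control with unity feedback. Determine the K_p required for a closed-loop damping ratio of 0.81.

Closed-loop characteristic equation: s² + 11s + K_p·8 = 0.
So ω_n = √(8K_p) and 2ζω_n = 11, giving ζ = 11/(2√(8K_p)).
Setting ζ = 0.81: √(8K_p) = 11/(2·0.81) = 6.79, so K_p = 46.11/8 = 5.76.

K_p = 5.76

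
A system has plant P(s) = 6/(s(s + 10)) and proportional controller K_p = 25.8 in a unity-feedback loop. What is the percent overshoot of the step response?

Closed-loop characteristic equation: s² + 10s + 154.8 = 0, so ω_n = 12.44 rad/s and ζ = 10/(2·12.44) = 0.4019.
%OS = 100·exp(−πζ/√(1−ζ²)) = 100·exp(−π·0.4019/√0.8385) = 25.2%.

25.2%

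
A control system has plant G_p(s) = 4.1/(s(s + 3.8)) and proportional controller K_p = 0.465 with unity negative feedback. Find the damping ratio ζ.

ζ = 1.38

The closed-loop denominator is s(s+3.8) + 0.465·4.1 = s² + 3.8s + 1.906.
So ω_n² = 1.906 ⇒ ω_n = 1.381 rad/s, and ζ = 3.8/(2ω_n) = 1.38.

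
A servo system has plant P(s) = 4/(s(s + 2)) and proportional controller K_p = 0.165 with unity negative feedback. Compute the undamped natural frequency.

The closed-loop denominator is s(s+2) + 0.165·4 = s² + 2s + 0.66.
So ω_n² = 0.66 ⇒ ω_n = 0.8124 rad/s, and ζ = 2/(2ω_n) = 1.23.

ω_n = 0.812 rad/s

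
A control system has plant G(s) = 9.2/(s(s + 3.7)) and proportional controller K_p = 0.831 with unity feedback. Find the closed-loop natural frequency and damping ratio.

1 + K_p·G(s) = 0 gives s² + 3.7s + 7.645 = 0.
Matching s² + 2ζω_n s + ω_n²: ω_n = √7.645 = 2.765 rad/s and 2ζω_n = 3.7, so ζ = 3.7/(2·2.765) = 0.669.

ω_n = 2.76 rad/s, ζ = 0.669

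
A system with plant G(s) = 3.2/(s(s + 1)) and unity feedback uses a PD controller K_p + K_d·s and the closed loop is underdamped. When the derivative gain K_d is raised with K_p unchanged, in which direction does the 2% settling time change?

Characteristic equation s² + (1 + 3.2K_d)s + 3.2K_p = 0: raising K_d increases ζω_n = (1+3.2K_d)/2 while the loop stays underdamped, so T_s ≈ 4/(ζω_n) decreases.

decrease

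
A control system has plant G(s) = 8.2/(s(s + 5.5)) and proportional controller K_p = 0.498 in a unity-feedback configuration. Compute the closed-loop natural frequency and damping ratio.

1 + K_p·G(s) = 0 gives s² + 5.5s + 4.084 = 0.
Matching s² + 2ζω_n s + ω_n²: ω_n = √4.084 = 2.021 rad/s and 2ζω_n = 5.5, so ζ = 5.5/(2·2.021) = 1.36.

ω_n = 2.02 rad/s, ζ = 1.36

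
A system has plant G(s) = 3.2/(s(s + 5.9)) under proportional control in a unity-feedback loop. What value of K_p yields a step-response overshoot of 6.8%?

K_p = 6.43

From %OS = 100·exp(−πζ/√(1−ζ²)) = 6.8%, ζ = −ln(0.068)/√(π²+ln²(0.068)) = 0.6502.
Characteristic equation s² + 5.9s + 3.2K_p = 0 gives ζ = 5.9/(2√(3.2K_p)).
Setting ζ = 0.6502: √(3.2K_p) = 5.9/(2·0.6502) = 4.537, so K_p = 20.59/3.2 = 6.43.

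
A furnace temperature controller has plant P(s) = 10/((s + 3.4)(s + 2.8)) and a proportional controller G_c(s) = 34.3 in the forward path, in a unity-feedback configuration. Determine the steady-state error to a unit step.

0.027

The loop is type 0. Static position error constant K_pos = G_c(0)·P(0) = 34.3·1.05 = 36.03.
Steady-state error to a unit step: e_ss = 1/(1+K_pos) = 1/37.03 = 0.027.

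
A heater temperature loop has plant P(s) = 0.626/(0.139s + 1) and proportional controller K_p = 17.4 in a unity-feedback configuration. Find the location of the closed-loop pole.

s = -85.56

Closed loop: T(s) = K_p·P/(1+K_p·P) = 10.89/(0.139s + 1 + 10.89), with pole at s = −(1 + 10.89)/0.139 = −85.56.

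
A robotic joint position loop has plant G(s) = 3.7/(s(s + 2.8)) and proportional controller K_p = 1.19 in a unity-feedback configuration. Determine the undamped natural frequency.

1 + K_p·G(s) = 0 gives s² + 2.8s + 4.403 = 0.
Matching s² + 2ζω_n s + ω_n²: ω_n = √4.403 = 2.098 rad/s and 2ζω_n = 2.8, so ζ = 2.8/(2·2.098) = 0.667.

ω_n = 2.1 rad/s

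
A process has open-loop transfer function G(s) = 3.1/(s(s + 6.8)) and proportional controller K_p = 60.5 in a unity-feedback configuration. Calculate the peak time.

T_p = 0.237 s

From 1 + K_pG(s) = 0: s² + 6.8s + 187.6 = 0 ⇒ ω_n = 13.69, ζ = 0.2483.
Damped frequency ω_d = ω_n√(1−ζ²) = 13.27 rad/s, so peak time T_p = π/ω_d = 0.237 s.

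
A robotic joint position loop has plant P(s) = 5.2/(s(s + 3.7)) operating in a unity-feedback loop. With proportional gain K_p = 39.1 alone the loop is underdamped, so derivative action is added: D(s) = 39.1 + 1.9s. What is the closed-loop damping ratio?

Forward path: (39.1 + 1.9s)·5.2/(s(s+3.7)). The closed-loop characteristic equation is s² + (3.7 + 5.2·1.9)s + 5.2·39.1 = 0.
That is s² + 13.58s + 203.3 = 0, so ω_n = 14.26 rad/s and ζ = 13.58/(2·14.26) = 0.4762.

ζ = 0.476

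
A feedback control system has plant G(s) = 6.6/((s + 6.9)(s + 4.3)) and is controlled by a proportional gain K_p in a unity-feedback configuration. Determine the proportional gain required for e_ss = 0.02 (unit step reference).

The loop is type 0, so e_ss(step) = 1/(1 + K_pos) with K_pos = K_p·G(0).
G(0) = 0.2224. Require 1/(1 + K_p·0.2224) = 0.02, so 1 + 0.2224·K_p = 50.
K_p = (50 − 1)/0.2224 = 220.

K_p = 220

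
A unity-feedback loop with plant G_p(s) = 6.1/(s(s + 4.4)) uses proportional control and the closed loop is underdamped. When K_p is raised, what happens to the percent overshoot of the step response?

ζ = 4.4/(2√(6.1K_p)) decreases as K_p grows; lower damping means more overshoot.

increase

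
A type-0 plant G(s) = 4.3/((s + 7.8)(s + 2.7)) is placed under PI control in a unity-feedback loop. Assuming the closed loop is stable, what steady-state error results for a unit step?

The PI controller's integrator makes the forward path type 1, so e_ss to a step is zero.

0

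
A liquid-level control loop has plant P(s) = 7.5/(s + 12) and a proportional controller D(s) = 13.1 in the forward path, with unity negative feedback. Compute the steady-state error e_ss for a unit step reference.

0.109

The loop is type 0. Static position error constant K_pos = D(0)·P(0) = 13.1·0.625 = 8.188.
Steady-state error to a unit step: e_ss = 1/(1+K_pos) = 1/9.188 = 0.109.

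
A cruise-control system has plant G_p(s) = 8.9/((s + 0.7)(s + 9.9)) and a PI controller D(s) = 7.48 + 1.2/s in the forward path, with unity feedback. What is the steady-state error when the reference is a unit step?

The open loop D(s)G_p(s) has a pole at the origin (type 1), so the static position error constant is infinite and e_ss = 1/(1+∞) = 0.

0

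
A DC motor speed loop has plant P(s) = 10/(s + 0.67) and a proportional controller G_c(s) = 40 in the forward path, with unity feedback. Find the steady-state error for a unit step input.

0.00167

The loop is type 0. Static position error constant K_pos = G_c(0)·P(0) = 40·14.93 = 597.
Steady-state error to a unit step: e_ss = 1/(1+K_pos) = 1/598 = 0.00167.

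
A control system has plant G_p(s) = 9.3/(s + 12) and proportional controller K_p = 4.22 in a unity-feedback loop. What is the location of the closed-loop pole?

s = -51.25

Closed-loop transfer function: T(s) = K_p·G_p(s)/(1 + K_p·G_p(s)) = 39.25/(s + 12 + 39.25) = 39.25/(s + 51.25).
The closed-loop pole is at s = −51.25.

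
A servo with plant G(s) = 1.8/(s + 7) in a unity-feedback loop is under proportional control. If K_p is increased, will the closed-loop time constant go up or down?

The closed-loop bandwidth 7+K_p·1.8 grows with K_p, so τ shrinks.

decrease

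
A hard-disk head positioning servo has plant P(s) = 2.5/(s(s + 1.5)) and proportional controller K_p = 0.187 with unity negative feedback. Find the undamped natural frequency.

ω_n = 0.684 rad/s

The closed-loop denominator is s(s+1.5) + 0.187·2.5 = s² + 1.5s + 0.4675.
So ω_n² = 0.4675 ⇒ ω_n = 0.6837 rad/s, and ζ = 1.5/(2ω_n) = 1.1.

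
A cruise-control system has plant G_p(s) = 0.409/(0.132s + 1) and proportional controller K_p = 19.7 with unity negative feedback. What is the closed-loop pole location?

Closed loop: T(s) = K_p·G_p/(1+K_p·G_p) = 8.057/(0.132s + 1 + 8.057), with pole at s = −(1 + 8.057)/0.132 = −68.62.

s = -68.62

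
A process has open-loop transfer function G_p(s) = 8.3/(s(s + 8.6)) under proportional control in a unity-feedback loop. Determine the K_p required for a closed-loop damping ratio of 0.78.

K_p = 3.66

Closed-loop characteristic equation: s² + 8.6s + K_p·8.3 = 0.
So ω_n = √(8.3K_p) and 2ζω_n = 8.6, giving ζ = 8.6/(2√(8.3K_p)).
Setting ζ = 0.78: √(8.3K_p) = 8.6/(2·0.78) = 5.513, so K_p = 30.39/8.3 = 3.66.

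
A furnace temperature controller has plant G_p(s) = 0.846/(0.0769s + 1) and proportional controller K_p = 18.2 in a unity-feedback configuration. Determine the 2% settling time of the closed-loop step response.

T_s ≈ 0.0188 s

Closed loop: T(s) = K_p·G_p/(1+K_p·G_p) = 15.4/(0.0769s + 1 + 15.4), with pole at s = −(1 + 15.4)/0.0769 = −213.2.
τ = 1/213.2 = 0.00469 s, so 2% settling time ≈ 4τ = 0.0188 s.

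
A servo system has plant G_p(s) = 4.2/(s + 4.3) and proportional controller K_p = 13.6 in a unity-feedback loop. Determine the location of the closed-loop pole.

Closed-loop transfer function: T(s) = K_p·G_p(s)/(1 + K_p·G_p(s)) = 57.12/(s + 4.3 + 57.12) = 57.12/(s + 61.42).
The closed-loop pole is at s = −61.42.

s = -61.42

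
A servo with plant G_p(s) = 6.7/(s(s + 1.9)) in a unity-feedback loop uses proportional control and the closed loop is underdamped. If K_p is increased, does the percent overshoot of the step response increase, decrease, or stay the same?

increase

Characteristic equation s² + 1.9s + K_p·6.7 = 0: raising K_p raises ω_n while 2ζω_n = 1.9 is fixed, so ζ falls and overshoot grows.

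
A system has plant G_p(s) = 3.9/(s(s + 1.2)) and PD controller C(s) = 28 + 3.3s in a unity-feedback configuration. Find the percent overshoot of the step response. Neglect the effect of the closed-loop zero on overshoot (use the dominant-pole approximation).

Forward path: (28 + 3.3s)·3.9/(s(s+1.2)). The closed-loop characteristic equation is s² + (1.2 + 3.9·3.3)s + 3.9·28 = 0.
That is s² + 14.07s + 109.2 = 0, so ω_n = 10.45 rad/s and ζ = 14.07/(2·10.45) = 0.6732.
%OS = 100·exp(−πζ/√(1−ζ²)) = 5.73%.

5.73%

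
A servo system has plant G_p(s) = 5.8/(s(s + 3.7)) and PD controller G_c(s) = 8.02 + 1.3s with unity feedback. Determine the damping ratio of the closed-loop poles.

ζ = 0.824

Forward path: (8.02 + 1.3s)·5.8/(s(s+3.7)). The closed-loop characteristic equation is s² + (3.7 + 5.8·1.3)s + 5.8·8.02 = 0.
That is s² + 11.24s + 46.52 = 0, so ω_n = 6.82 rad/s and ζ = 11.24/(2·6.82) = 0.824.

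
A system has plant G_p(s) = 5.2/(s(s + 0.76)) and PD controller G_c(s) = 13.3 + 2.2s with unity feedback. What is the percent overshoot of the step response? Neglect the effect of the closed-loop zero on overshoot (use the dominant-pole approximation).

3.37%

Forward path: (13.3 + 2.2s)·5.2/(s(s+0.76)). The closed-loop characteristic equation is s² + (0.76 + 5.2·2.2)s + 5.2·13.3 = 0.
That is s² + 12.2s + 69.16 = 0, so ω_n = 8.316 rad/s and ζ = 12.2/(2·8.316) = 0.7335.
%OS = 100·exp(−πζ/√(1−ζ²)) = 3.37%.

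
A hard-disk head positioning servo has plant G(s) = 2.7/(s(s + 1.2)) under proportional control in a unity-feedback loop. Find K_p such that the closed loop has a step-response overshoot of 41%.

From %OS = 100·exp(−πζ/√(1−ζ²)) = 41%, ζ = −ln(0.41)/√(π²+ln²(0.41)) = 0.273.
Characteristic equation s² + 1.2s + 2.7K_p = 0 gives ζ = 1.2/(2√(2.7K_p)).
Setting ζ = 0.273: √(2.7K_p) = 1.2/(2·0.273) = 2.198, so K_p = 4.83/2.7 = 1.79.

K_p = 1.79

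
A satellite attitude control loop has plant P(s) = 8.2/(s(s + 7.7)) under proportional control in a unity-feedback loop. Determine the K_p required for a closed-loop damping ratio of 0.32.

K_p = 17.7

Closed-loop characteristic equation: s² + 7.7s + K_p·8.2 = 0.
So ω_n = √(8.2K_p) and 2ζω_n = 7.7, giving ζ = 7.7/(2√(8.2K_p)).
Setting ζ = 0.32: √(8.2K_p) = 7.7/(2·0.32) = 12.03, so K_p = 144.8/8.2 = 17.7.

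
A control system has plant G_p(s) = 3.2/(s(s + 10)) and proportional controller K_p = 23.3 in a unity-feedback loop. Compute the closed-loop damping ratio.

ζ = 0.579

1 + K_p·G_p(s) = 0 gives s² + 10s + 74.56 = 0.
So ω_n² = 74.56 ⇒ ω_n = 8.635 rad/s, and ζ = 10/(2ω_n) = 0.579.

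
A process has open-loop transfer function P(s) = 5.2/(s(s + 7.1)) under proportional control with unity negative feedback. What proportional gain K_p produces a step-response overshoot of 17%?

K_p = 10

From %OS = 100·exp(−πζ/√(1−ζ²)) = 17%, ζ = −ln(0.17)/√(π²+ln²(0.17)) = 0.4913.
Characteristic equation s² + 7.1s + 5.2K_p = 0 gives ζ = 7.1/(2√(5.2K_p)).
Setting ζ = 0.4913: √(5.2K_p) = 7.1/(2·0.4913) = 7.226, so K_p = 52.22/5.2 = 10.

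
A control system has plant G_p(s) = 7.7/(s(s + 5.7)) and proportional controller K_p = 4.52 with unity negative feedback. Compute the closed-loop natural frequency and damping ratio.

With unity feedback the closed-loop characteristic equation is s² + 5.7s + 4.52·7.7 = s² + 5.7s + 34.8 = 0.
Matching s² + 2ζω_n s + ω_n²: ω_n = √34.8 = 5.899 rad/s and 2ζω_n = 5.7, so ζ = 5.7/(2·5.899) = 0.483.

ω_n = 5.9 rad/s, ζ = 0.483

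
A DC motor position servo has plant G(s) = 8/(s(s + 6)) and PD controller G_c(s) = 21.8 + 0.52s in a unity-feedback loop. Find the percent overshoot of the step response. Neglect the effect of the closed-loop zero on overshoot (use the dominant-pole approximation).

Forward path: (21.8 + 0.52s)·8/(s(s+6)). The closed-loop characteristic equation is s² + (6 + 8·0.52)s + 8·21.8 = 0.
That is s² + 10.16s + 174.4 = 0, so ω_n = 13.21 rad/s and ζ = 10.16/(2·13.21) = 0.3847.
%OS = 100·exp(−πζ/√(1−ζ²)) = 27%.

27%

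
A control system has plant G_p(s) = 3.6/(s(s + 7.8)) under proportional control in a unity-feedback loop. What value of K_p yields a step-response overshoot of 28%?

From %OS = 100·exp(−πζ/√(1−ζ²)) = 28%, ζ = −ln(0.28)/√(π²+ln²(0.28)) = 0.3755.
Characteristic equation s² + 7.8s + 3.6K_p = 0 gives ζ = 7.8/(2√(3.6K_p)).
Setting ζ = 0.3755: √(3.6K_p) = 7.8/(2·0.3755) = 10.39, so K_p = 107.8/3.6 = 30.

K_p = 30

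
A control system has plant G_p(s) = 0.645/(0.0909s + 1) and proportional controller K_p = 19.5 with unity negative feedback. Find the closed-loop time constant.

Closed loop: T(s) = K_p·G_p/(1+K_p·G_p) = 12.58/(0.0909s + 1 + 12.58), with pole at s = −(1 + 12.58)/0.0909 = −149.4.
Closed-loop time constant τ = 1/149.4 = 0.00669 s.

τ = 0.00669 s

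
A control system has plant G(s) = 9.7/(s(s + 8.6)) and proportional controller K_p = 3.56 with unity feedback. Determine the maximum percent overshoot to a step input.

3.43%

From 1 + K_pG(s) = 0: s² + 8.6s + 34.53 = 0 ⇒ ω_n = 5.876, ζ = 0.7317.
%OS = 100·exp(−πζ/√(1−ζ²)) = 100·exp(−π·0.7317/√0.4646) = 3.43%.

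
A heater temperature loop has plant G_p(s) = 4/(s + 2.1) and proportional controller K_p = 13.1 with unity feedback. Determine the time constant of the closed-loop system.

τ = 0.0183 s

Closed-loop transfer function: T(s) = K_p·G_p(s)/(1 + K_p·G_p(s)) = 52.4/(s + 2.1 + 52.4) = 52.4/(s + 54.5).
Time constant τ = 1/54.5 = 0.0183 s.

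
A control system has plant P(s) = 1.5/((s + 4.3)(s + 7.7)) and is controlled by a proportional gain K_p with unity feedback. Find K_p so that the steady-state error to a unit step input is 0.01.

K_p = 2190

The loop is type 0, so e_ss(step) = 1/(1 + K_pos) with K_pos = K_p·P(0).
P(0) = 0.0453. Require 1/(1 + K_p·0.0453) = 0.01, so 1 + 0.0453·K_p = 100.
K_p = (100 − 1)/0.0453 = 2190.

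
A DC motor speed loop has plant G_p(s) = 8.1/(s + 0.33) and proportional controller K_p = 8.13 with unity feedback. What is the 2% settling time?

Closed-loop transfer function: T(s) = K_p·G_p(s)/(1 + K_p·G_p(s)) = 65.85/(s + 0.33 + 65.85) = 65.85/(s + 66.18).
Time constant τ = 1/66.18 = 0.01511 s, so the 2% settling time is about 4τ = 0.0604 s.

T_s ≈ 0.0604 s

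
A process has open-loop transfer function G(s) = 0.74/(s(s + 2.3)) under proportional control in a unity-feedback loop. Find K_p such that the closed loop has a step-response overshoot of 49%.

From %OS = 100·exp(−πζ/√(1−ζ²)) = 49%, ζ = −ln(0.49)/√(π²+ln²(0.49)) = 0.2214.
Characteristic equation s² + 2.3s + 0.74K_p = 0 gives ζ = 2.3/(2√(0.74K_p)).
Setting ζ = 0.2214: √(0.74K_p) = 2.3/(2·0.2214) = 5.194, so K_p = 26.97/0.74 = 36.4.

K_p = 36.4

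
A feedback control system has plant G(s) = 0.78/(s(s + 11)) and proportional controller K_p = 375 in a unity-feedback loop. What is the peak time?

The closed-loop denominator s² + 11s + 292.5 gives ω_n = √292.5 = 17.1 and ζ = 11/(2ω_n) = 0.3216.
Damped frequency ω_d = ω_n√(1−ζ²) = 16.19 rad/s, so peak time T_p = π/ω_d = 0.194 s.

T_p = 0.194 s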